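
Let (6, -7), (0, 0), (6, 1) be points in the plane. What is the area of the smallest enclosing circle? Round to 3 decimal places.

68.613

Call the three points A, B, C in the order given.
Side lengths²: AB² = 85, AC² = 64, BC² = 37.
Since AB² = 85 < 64 + 37 = 101, the triangle is acute, so the smallest enclosing circle is the circumcircle.
Circumcentre = (43/12, -3), r² = 3145/144.
Area = π·r² = π·3145/144 ≈ 68.613.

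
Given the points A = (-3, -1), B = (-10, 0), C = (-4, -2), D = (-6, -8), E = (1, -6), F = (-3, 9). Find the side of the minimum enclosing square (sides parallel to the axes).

The bounding box has width 11 and height 17.
An axis-aligned square enclosing the set must have side ≥ max(width, height).
So the minimum side is max(11, 17) = 17.

17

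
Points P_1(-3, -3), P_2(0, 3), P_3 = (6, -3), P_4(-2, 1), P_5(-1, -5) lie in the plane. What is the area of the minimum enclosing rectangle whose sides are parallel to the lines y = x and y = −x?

In coordinates u = x + y, v = x − y the rectangle is axis-aligned; the map (x,y)→(u,v) scales areas by 2.
u-values: -6, 3, 3, -1, -6; range = 3 − (-6) = 9.
v-values: 0, -3, 9, -3, 4; range = 9 − (-3) = 12.
Area = (9 × 12) / 2 = 54.

54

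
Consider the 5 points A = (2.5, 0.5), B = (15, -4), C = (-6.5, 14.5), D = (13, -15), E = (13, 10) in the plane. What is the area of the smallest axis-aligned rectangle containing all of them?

x ranges over [-6.5, 15], width 21.5.
y ranges over [-15, 14.5], height 29.5.
Area = 21.5 × 29.5 = 634.25.

634.25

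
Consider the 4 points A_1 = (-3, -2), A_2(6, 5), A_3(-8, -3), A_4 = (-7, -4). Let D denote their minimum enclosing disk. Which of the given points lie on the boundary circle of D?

The farthest pair is A_2–A_3 with squared distance 260. The circle on this segment as diameter has centre (-1, 1) and r² = 260/4 = 65.
Check A_1: distance² to centre = 13 ≤ 65, so it lies inside.
All remaining points lie in this disk, and no smaller disk contains both endpoints, so this is the minimum enclosing circle.
The points at distance exactly r from the centre are A_2, A_3 — 2 points.

A_2, A_3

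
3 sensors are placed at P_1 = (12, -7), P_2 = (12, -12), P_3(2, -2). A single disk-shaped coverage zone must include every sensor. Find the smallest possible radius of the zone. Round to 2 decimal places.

Side lengths²: P_1P_2² = 25, P_1P_3² = 125, P_2P_3² = 200.
Since P_2P_3² = 200 ≥ 125 + 25 = 150, the angle opposite P_2P_3 is not acute, so the smallest enclosing circle has P_2P_3 as diameter.
Centre = midpoint of P_2P_3 = (7, -7), r² = 200/4 = 50.
r = √50 ≈ 7.07.

7.07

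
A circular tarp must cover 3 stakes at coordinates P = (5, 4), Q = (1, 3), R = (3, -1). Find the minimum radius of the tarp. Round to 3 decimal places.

2.758

Side lengths²: PQ² = 17, PR² = 29, QR² = 20.
Since PR² = 29 < 20 + 17 = 37, the triangle is acute, so the smallest enclosing circle is the circumcircle.
Circumcentre = (31/9, 31/18), r² = 2465/324.
r = √(2465/324) ≈ 2.758.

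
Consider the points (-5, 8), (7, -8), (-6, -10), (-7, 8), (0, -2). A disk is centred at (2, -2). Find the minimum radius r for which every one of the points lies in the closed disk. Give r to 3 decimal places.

13.454

The required radius is the distance from (2, -2) to the farthest point.
Squared distances: 149, 61, 128, 181, 4.
Maximum is 181, attained at (-7, 8).
r = √181 ≈ 13.454.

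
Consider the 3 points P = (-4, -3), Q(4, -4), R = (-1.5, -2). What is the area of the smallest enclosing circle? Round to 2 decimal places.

51.05

Side lengths²: PQ² = 65, PR² = 7.25, QR² = 34.25.
Since PQ² = 65 ≥ 34.25 + 7.25 = 41.5, the angle opposite PQ is not acute, so the smallest enclosing circle has PQ as diameter.
Centre = midpoint of PQ = (0, -3.5), r² = 65/4 = 16.25.
Area = π·r² = π·16.25 ≈ 51.05.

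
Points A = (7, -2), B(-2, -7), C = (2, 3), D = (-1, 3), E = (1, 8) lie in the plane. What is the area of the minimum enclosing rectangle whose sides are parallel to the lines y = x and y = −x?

144

In coordinates u = x + y, v = x − y the rectangle is axis-aligned; the map (x,y)→(u,v) scales areas by 2.
u-values: 5, -9, 5, 2, 9; range = 9 − (-9) = 18.
v-values: 9, 5, -1, -4, -7; range = 9 − (-7) = 16.
Area = (18 × 16) / 2 = 144.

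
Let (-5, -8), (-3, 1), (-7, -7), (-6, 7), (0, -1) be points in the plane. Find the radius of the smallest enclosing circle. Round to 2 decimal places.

A smallest enclosing disk is always determined by at most three of the input points on its boundary.
The farthest pair is (-5, -8)–(-6, 7) with squared distance 226. The circle on this segment as diameter has centre (-5.5, -0.5) and r² = 226/4 = 56.5.
Check (-3, 1): distance² to centre = 8.5 ≤ 56.5, so it lies inside.
All remaining points lie in this disk, and no smaller disk contains both endpoints, so this is the minimum enclosing circle.
r = √(56.5) ≈ 7.52.

7.52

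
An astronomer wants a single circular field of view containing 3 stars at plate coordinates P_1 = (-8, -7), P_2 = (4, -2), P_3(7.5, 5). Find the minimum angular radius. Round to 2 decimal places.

9.80

Side lengths²: P_1P_2² = 169, P_1P_3² = 384.25, P_2P_3² = 61.25.
Since P_1P_3² = 384.25 ≥ 169 + 61.25 = 230.25, the angle opposite P_1P_3 is not acute, so the smallest enclosing circle has P_1P_3 as diameter.
Centre = midpoint of P_1P_3 = (-0.25, -1), r² = 384.25/4 = 96.0625.
r = √(96.0625) ≈ 9.80.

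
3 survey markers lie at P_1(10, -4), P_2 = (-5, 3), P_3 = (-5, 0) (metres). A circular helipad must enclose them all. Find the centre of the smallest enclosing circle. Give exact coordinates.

(2.5, -0.5)

Side lengths²: P_1P_2² = 274, P_1P_3² = 241, P_2P_3² = 9.
Since P_1P_2² = 274 ≥ 241 + 9 = 250, the angle opposite P_1P_2 is not acute, so the smallest enclosing circle has P_1P_2 as diameter.
Centre = midpoint of P_1P_2 = (2.5, -0.5), r² = 274/4 = 68.5.
Centre = (2.5, -0.5).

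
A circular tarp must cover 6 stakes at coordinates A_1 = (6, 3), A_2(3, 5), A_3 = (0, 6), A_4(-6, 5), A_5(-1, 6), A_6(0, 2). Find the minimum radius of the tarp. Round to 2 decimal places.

The minimum enclosing circle of a finite set is fixed by two of the points (as a diameter) or three (as a circumcircle).
The farthest pair is A_1–A_4 with squared distance 148. The circle on this segment as diameter has centre (0, 4) and r² = 148/4 = 37.
Check A_2: distance² to centre = 10 ≤ 37, so it lies inside.
All remaining points lie in this disk, and no smaller disk contains both endpoints, so this is the minimum enclosing circle.
r = √37 ≈ 6.08.

6.08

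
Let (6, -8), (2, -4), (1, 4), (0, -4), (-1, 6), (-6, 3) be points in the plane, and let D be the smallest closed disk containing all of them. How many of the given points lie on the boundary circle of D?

The minimum enclosing circle is determined by three boundary points: (6, -8), (-1, 6), (-6, 3).
Their circumcentre is (11/26, -53/26) with r² = 22525/338.
The farthest remaining point (1, 4) is at distance² 12437/338 ≤ 22525/338.
The points at distance exactly r from the centre are (6, -8), (-1, 6), (-6, 3) — 3 points.

3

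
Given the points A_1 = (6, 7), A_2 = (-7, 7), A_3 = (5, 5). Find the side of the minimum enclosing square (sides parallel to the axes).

13

The bounding box has width 13 and height 2.
An axis-aligned square enclosing the set must have side ≥ max(width, height).
So the minimum side is max(13, 2) = 13.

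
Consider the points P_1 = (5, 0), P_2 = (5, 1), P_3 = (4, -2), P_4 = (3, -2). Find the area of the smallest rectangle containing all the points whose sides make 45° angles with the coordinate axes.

5

In coordinates u = x + y, v = x − y the rectangle is axis-aligned; the map (x,y)→(u,v) scales areas by 2.
u-values: 5, 6, 2, 1; range = 6 − 1 = 5.
v-values: 5, 4, 6, 5; range = 6 − 4 = 2.
Area = (5 × 2) / 2 = 5.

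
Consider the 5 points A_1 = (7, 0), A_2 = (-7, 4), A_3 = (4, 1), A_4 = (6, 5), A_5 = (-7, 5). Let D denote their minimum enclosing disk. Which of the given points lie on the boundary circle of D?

A_1, A_5

A smallest enclosing disk is always determined by at most three of the input points on its boundary.
The farthest pair is A_1–A_5 with squared distance 221. The circle on this segment as diameter has centre (0, 2.5) and r² = 221/4 = 55.25.
Check A_2: distance² to centre = 51.25 ≤ 55.25, so it lies inside.
All remaining points lie in this disk, and no smaller disk contains both endpoints, so this is the minimum enclosing circle.
The points at distance exactly r from the centre are A_1, A_5 — 2 points.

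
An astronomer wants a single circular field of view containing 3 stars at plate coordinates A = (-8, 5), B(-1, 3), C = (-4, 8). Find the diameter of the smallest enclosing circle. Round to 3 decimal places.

7.319

Side lengths²: AB² = 53, AC² = 25, BC² = 34.
Since AB² = 53 < 34 + 25 = 59, the triangle is acute, so the smallest enclosing circle is the circumcircle.
Circumcentre = (-255/58, 253/58), r² = 22525/1682.
Diameter = 2r = 2√(22525/1682) ≈ 7.319.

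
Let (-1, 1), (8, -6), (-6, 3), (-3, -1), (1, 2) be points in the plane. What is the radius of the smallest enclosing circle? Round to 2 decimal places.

8.32

By Welzl's lemma the MEC is supported by two points (diametrically opposite) or three points (on a circumcircle).
The farthest pair is (8, -6)–(-6, 3) with squared distance 277. The circle on this segment as diameter has centre (1, -1.5) and r² = 277/4 = 69.25.
Check (-1, 1): distance² to centre = 10.25 ≤ 69.25, so it lies inside.
All remaining points lie in this disk, and no smaller disk contains both endpoints, so this is the minimum enclosing circle.
r = √(69.25) ≈ 8.32.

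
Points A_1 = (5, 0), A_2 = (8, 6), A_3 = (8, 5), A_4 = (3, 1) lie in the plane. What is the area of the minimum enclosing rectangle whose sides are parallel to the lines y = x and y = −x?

In coordinates u = x + y, v = x − y the rectangle is axis-aligned; the map (x,y)→(u,v) scales areas by 2.
u-values: 5, 14, 13, 4; range = 14 − 4 = 10.
v-values: 5, 2, 3, 2; range = 5 − 2 = 3.
Area = (10 × 3) / 2 = 15.

15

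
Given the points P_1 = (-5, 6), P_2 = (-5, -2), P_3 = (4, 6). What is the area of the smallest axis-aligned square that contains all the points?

The bounding box has width 9 and height 8.
An axis-aligned square enclosing the set must have side ≥ max(width, height).
So the minimum side is max(9, 8) = 9.
Area = 9² = 81.

81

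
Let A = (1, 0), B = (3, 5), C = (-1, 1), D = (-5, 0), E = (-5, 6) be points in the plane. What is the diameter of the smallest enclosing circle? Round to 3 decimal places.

9.507

The minimum enclosing circle is determined by three boundary points: B, D, E.
Their circumcentre is (-1.3125, 3) with r² = 22.59765625.
The farthest remaining point A is at distance² 14.34765625 ≤ 22.59765625.
Diameter = 2r = 2√(22.59765625) ≈ 9.507.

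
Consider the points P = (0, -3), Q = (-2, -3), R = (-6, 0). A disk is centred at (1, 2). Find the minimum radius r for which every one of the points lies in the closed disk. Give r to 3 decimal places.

The required radius is the distance from (1, 2) to the farthest point.
Squared distances: 26, 34, 53.
Maximum is 53, attained at R.
r = √53 ≈ 7.280.

7.280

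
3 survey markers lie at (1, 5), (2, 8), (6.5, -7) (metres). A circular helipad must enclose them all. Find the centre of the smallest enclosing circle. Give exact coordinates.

Call the three points A, B, C in the order given.
Side lengths²: AB² = 10, AC² = 174.25, BC² = 245.25.
Since BC² = 245.25 ≥ 174.25 + 10 = 184.25, the angle opposite BC is not acute, so the smallest enclosing circle has BC as diameter.
Centre = midpoint of BC = (4.25, 0.5), r² = 245.25/4 = 61.3125.
Centre = (4.25, 0.5).

(4.25, 0.5)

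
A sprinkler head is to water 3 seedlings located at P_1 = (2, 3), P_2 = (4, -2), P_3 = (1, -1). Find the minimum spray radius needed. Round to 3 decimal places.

2.693

Side lengths²: P_1P_2² = 29, P_1P_3² = 17, P_2P_3² = 10.
Since P_1P_2² = 29 ≥ 17 + 10 = 27, the angle opposite P_1P_2 is not acute, so the smallest enclosing circle has P_1P_2 as diameter.
Centre = midpoint of P_1P_2 = (3, 0.5), r² = 29/4 = 7.25.
r = √(7.25) ≈ 2.693.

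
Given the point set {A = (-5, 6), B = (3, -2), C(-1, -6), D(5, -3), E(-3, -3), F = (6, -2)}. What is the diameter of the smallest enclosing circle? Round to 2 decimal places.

The minimum enclosing circle is determined by three boundary points: A, C, F.
Their circumcentre is (-0.3, 0.9) with r² = 48.1.
The farthest remaining point D is at distance² 43.3 ≤ 48.1.
Diameter = 2r = 2√(48.1) ≈ 13.87.

13.87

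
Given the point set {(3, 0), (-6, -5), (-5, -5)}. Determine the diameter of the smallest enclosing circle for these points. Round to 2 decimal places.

10.30

Call the three points A, B, C in the order given.
Side lengths²: AB² = 106, AC² = 89, BC² = 1.
Since AB² = 106 ≥ 89 + 1 = 90, the angle opposite AB is not acute, so the smallest enclosing circle has AB as diameter.
Centre = midpoint of AB = (-1.5, -2.5), r² = 106/4 = 26.5.
Diameter = 2r = 2√(26.5) ≈ 10.30.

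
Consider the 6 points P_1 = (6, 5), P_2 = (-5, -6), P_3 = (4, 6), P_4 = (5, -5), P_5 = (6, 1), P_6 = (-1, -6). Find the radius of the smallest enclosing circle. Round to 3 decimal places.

A smallest enclosing disk is always determined by at most three of the input points on its boundary.
The farthest pair is P_1–P_2 with squared distance 242. The circle on this segment as diameter has centre (0.5, -0.5) and r² = 242/4 = 60.5.
Check P_3: distance² to centre = 54.5 ≤ 60.5, so it lies inside.
All remaining points lie in this disk, and no smaller disk contains both endpoints, so this is the minimum enclosing circle.
r = √(60.5) ≈ 7.778.

7.778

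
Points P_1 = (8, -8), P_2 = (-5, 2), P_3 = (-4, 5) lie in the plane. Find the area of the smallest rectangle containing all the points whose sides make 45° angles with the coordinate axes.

50

In coordinates u = x + y, v = x − y the rectangle is axis-aligned; the map (x,y)→(u,v) scales areas by 2.
u-values: 0, -3, 1; range = 1 − (-3) = 4.
v-values: 16, -7, -9; range = 16 − (-9) = 25.
Area = (4 × 25) / 2 = 50.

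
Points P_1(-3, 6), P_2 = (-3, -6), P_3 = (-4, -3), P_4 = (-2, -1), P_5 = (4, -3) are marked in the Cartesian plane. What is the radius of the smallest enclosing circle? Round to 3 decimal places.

The minimum enclosing circle is determined by three boundary points: P_1, P_2, P_5.
Their circumcentre is (-10/7, 0) with r² = 1885/49.
The farthest remaining point P_3 is at distance² 765/49 ≤ 1885/49.
r = √(1885/49) ≈ 6.202.

6.202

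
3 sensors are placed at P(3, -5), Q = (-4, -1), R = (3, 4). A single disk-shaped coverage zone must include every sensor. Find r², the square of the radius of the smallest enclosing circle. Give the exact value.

Side lengths²: PQ² = 65, PR² = 81, QR² = 74.
Since PR² = 81 < 74 + 65 = 139, the triangle is acute, so the smallest enclosing circle is the circumcircle.
Circumcentre = (13/14, -0.5), r² = 2405/98.

2405/98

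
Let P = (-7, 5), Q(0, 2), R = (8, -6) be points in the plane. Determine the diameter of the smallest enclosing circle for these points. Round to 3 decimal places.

Side lengths²: PQ² = 58, PR² = 346, QR² = 128.
Since PR² = 346 ≥ 128 + 58 = 186, the angle opposite PR is not acute, so the smallest enclosing circle has PR as diameter.
Centre = midpoint of PR = (0.5, -0.5), r² = 346/4 = 86.5.
Diameter = 2r = 2√(86.5) ≈ 18.601.

18.601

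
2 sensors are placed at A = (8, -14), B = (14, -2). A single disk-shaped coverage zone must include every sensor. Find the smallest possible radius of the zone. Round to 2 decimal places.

6.71

The smallest circle enclosing two points has them as diameter endpoints.
Centre = midpoint = (11, -8); r² = |AB|²/4 = 180/4 = 45.
r = √45 ≈ 6.71.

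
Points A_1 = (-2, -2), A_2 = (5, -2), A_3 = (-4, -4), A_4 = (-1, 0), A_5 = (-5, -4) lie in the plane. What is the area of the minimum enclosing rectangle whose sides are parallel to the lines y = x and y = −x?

In coordinates u = x + y, v = x − y the rectangle is axis-aligned; the map (x,y)→(u,v) scales areas by 2.
u-values: -4, 3, -8, -1, -9; range = 3 − (-9) = 12.
v-values: 0, 7, 0, -1, -1; range = 7 − (-1) = 8.
Area = (12 × 8) / 2 = 48.

48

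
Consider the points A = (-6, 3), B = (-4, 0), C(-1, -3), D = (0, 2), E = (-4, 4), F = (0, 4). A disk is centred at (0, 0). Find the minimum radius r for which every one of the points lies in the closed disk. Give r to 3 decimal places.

6.708

The required radius is the distance from (0, 0) to the farthest point.
Squared distances: 45, 16, 10, 4, 32, 16.
Maximum is 45, attained at A.
r = √45 ≈ 6.708.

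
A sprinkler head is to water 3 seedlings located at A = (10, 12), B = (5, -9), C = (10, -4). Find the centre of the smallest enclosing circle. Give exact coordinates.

Side lengths²: AB² = 466, AC² = 256, BC² = 50.
Since AB² = 466 ≥ 256 + 50 = 306, the angle opposite AB is not acute, so the smallest enclosing circle has AB as diameter.
Centre = midpoint of AB = (7.5, 1.5), r² = 466/4 = 116.5.
Centre = (7.5, 1.5).

(7.5, 1.5)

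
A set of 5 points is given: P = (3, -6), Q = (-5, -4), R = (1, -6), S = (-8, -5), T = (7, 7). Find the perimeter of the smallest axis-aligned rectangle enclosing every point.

56

Width = max x − min x = 7 − (-8) = 15.
Height = max y − min y = 7 − (-6) = 13.
Perimeter = 2(15 + 13) = 56.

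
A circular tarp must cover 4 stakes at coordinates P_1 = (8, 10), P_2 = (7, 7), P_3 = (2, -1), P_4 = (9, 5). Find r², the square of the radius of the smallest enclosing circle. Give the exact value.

By Welzl's lemma the MEC is supported by two points (diametrically opposite) or three points (on a circumcircle).
The farthest pair is P_1–P_3 with squared distance 157. The circle on this segment as diameter has centre (5, 4.5) and r² = 157/4 = 39.25.
Check P_2: distance² to centre = 10.25 ≤ 39.25, so it lies inside.
All remaining points lie in this disk, and no smaller disk contains both endpoints, so this is the minimum enclosing circle.

39.25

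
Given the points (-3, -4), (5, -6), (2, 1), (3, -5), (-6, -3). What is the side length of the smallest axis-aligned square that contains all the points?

The bounding box has width 11 and height 7.
An axis-aligned square enclosing the set must have side ≥ max(width, height).
So the minimum side is max(11, 7) = 11.

11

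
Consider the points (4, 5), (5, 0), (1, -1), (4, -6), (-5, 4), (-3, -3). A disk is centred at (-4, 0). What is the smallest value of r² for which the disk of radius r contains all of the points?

The required radius is the distance from (-4, 0) to the farthest point.
Squared distances: 89, 81, 26, 100, 17, 10.
Maximum is 100, attained at (4, -6).

100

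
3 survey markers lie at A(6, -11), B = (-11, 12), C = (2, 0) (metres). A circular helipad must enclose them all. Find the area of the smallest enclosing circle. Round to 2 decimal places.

642.46

Side lengths²: AB² = 818, AC² = 137, BC² = 313.
Since AB² = 818 ≥ 313 + 137 = 450, the angle opposite AB is not acute, so the smallest enclosing circle has AB as diameter.
Centre = midpoint of AB = (-2.5, 0.5), r² = 818/4 = 204.5.
Area = π·r² = π·204.5 ≈ 642.46.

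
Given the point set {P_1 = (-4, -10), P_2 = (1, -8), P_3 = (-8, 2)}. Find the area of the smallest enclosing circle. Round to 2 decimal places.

142.65

Side lengths²: P_1P_2² = 29, P_1P_3² = 160, P_2P_3² = 181.
Since P_2P_3² = 181 < 160 + 29 = 189, the triangle is acute, so the smallest enclosing circle is the circumcircle.
Circumcentre = (-129/34, -111/34), r² = 26245/578.
Area = π·r² = π·26245/578 ≈ 142.65.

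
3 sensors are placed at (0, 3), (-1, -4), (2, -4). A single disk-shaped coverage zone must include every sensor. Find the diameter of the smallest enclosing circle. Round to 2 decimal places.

Call the three points A, B, C in the order given.
Side lengths²: AB² = 50, AC² = 53, BC² = 9.
Since AC² = 53 < 50 + 9 = 59, the triangle is acute, so the smallest enclosing circle is the circumcircle.
Circumcentre = (0.5, -9/14), r² = 1325/98.
Diameter = 2r = 2√(1325/98) ≈ 7.35.

7.35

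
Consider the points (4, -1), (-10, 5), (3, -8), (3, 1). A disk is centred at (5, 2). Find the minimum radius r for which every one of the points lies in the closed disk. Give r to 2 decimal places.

The required radius is the distance from (5, 2) to the farthest point.
Squared distances: 10, 234, 104, 5.
Maximum is 234, attained at (-10, 5).
r = √234 ≈ 15.30.

15.30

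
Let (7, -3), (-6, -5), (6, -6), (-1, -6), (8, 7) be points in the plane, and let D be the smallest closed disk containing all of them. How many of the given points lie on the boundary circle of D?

The farthest pair is (-6, -5)–(8, 7) with squared distance 340. The circle on this segment as diameter has centre (1, 1) and r² = 340/4 = 85.
Check (7, -3): distance² to centre = 52 ≤ 85, so it lies inside.
All remaining points lie in this disk, and no smaller disk contains both endpoints, so this is the minimum enclosing circle.
The points at distance exactly r from the centre are (-6, -5), (8, 7) — 2 points.

2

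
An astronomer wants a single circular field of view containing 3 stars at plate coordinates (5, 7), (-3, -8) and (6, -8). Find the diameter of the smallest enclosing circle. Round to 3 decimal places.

17.038

Call the three points A, B, C in the order given.
Side lengths²: AB² = 289, AC² = 226, BC² = 81.
Since AB² = 289 < 226 + 81 = 307, the triangle is acute, so the smallest enclosing circle is the circumcircle.
Circumcentre = (1.5, -23/30), r² = 32657/450.
Diameter = 2r = 2√(32657/450) ≈ 17.038.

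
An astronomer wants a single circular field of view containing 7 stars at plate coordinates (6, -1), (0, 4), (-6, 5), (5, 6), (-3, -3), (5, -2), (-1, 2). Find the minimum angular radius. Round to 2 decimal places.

The farthest pair is (6, -1)–(-6, 5) with squared distance 180. The circle on this segment as diameter has centre (0, 2) and r² = 180/4 = 45.
Check (0, 4): distance² to centre = 4 ≤ 45, so it lies inside.
All remaining points lie in this disk, and no smaller disk contains both endpoints, so this is the minimum enclosing circle.
r = √45 ≈ 6.71.

6.71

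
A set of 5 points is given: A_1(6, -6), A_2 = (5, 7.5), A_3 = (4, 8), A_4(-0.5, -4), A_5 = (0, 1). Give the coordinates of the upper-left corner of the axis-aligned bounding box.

x-range [-0.5, 6], y-range [-6, 8].
The upper-left corner is (-0.5, 8).

(-0.5, 8)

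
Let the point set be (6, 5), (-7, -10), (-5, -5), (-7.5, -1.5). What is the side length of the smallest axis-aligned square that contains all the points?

15

The bounding box has width 13.5 and height 15.
An axis-aligned square enclosing the set must have side ≥ max(width, height).
So the minimum side is max(13.5, 15) = 15.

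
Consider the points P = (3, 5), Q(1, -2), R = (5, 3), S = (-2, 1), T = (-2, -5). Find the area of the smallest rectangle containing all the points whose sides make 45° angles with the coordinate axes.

45

In coordinates u = x + y, v = x − y the rectangle is axis-aligned; the map (x,y)→(u,v) scales areas by 2.
u-values: 8, -1, 8, -1, -7; range = 8 − (-7) = 15.
v-values: -2, 3, 2, -3, 3; range = 3 − (-3) = 6.
Area = (15 × 6) / 2 = 45.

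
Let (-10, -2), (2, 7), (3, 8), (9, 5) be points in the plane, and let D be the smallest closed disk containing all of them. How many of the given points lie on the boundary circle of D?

The minimum enclosing circle of a finite set is fixed by two of the points (as a diameter) or three (as a circumcircle).
The farthest pair is (-10, -2)–(9, 5) with squared distance 410. The circle on this segment as diameter has centre (-0.5, 1.5) and r² = 410/4 = 102.5.
Check (2, 7): distance² to centre = 36.5 ≤ 102.5, so it lies inside.
All remaining points lie in this disk, and no smaller disk contains both endpoints, so this is the minimum enclosing circle.
The points at distance exactly r from the centre are (-10, -2), (9, 5) — 2 points.

2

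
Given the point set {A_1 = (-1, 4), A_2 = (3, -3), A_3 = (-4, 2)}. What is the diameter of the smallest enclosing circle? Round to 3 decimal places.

Side lengths²: A_1A_2² = 65, A_1A_3² = 13, A_2A_3² = 74.
Since A_2A_3² = 74 < 65 + 13 = 78, the triangle is acute, so the smallest enclosing circle is the circumcircle.
Circumcentre = (-19/58, -15/58), r² = 31265/1682.
Diameter = 2r = 2√(31265/1682) ≈ 8.623.

8.623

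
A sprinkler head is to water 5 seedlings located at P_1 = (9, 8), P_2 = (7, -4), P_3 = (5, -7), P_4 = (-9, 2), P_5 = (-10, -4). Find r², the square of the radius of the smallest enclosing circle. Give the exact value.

126.25

A smallest enclosing disk is always determined by at most three of the input points on its boundary.
The farthest pair is P_1–P_5 with squared distance 505. The circle on this segment as diameter has centre (-0.5, 2) and r² = 505/4 = 126.25.
Check P_2: distance² to centre = 92.25 ≤ 126.25, so it lies inside.
All remaining points lie in this disk, and no smaller disk contains both endpoints, so this is the minimum enclosing circle.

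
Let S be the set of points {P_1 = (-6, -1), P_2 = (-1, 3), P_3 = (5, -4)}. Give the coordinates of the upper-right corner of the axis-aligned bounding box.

(5, 3)

x-range [-6, 5], y-range [-4, 3].
The upper-right corner is (5, 3).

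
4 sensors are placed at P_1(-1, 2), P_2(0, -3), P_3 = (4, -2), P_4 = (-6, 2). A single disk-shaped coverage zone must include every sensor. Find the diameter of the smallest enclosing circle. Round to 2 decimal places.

10.77

The farthest pair is P_3–P_4 with squared distance 116. The circle on this segment as diameter has centre (-1, 0) and r² = 116/4 = 29.
Check P_1: distance² to centre = 4 ≤ 29, so it lies inside.
All remaining points lie in this disk, and no smaller disk contains both endpoints, so this is the minimum enclosing circle.
Diameter = 2r = 2√29 ≈ 10.77.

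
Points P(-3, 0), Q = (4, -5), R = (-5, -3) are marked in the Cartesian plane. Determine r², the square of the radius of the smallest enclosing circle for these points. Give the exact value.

Side lengths²: PQ² = 74, PR² = 13, QR² = 85.
Since QR² = 85 < 74 + 13 = 87, the triangle is acute, so the smallest enclosing circle is the circumcircle.
Circumcentre = (-29/62, -239/62), r² = 40885/1922.

40885/1922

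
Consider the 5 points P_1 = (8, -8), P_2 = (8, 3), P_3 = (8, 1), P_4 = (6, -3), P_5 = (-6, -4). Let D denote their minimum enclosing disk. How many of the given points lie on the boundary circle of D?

3

A smallest enclosing disk is always determined by at most three of the input points on its boundary.
The minimum enclosing circle is determined by three boundary points: P_1, P_2, P_5.
Their circumcentre is (2, -2.5) with r² = 66.25.
The farthest remaining point P_3 is at distance² 48.25 ≤ 66.25.
The points at distance exactly r from the centre are P_1, P_2, P_5 — 3 points.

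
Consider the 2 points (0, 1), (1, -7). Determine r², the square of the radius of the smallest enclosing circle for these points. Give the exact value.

The smallest circle enclosing two points has them as diameter endpoints.
Centre = midpoint = (0.5, -3); r² = |(0, 1)−(1, -7)|²/4 = 65/4 = 16.25.

16.25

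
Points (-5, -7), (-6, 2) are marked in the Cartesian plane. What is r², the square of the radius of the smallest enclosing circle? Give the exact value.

The smallest circle enclosing two points has them as diameter endpoints.
Centre = midpoint = (-5.5, -2.5); r² = |(-5, -7)−(-6, 2)|²/4 = 82/4 = 20.5.

20.5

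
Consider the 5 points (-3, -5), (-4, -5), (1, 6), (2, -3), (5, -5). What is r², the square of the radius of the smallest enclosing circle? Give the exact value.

10001/242

The minimum enclosing circle is determined by three boundary points: (-4, -5), (1, 6), (5, -5).
Their circumcentre is (0.5, -9/22) with r² = 10001/242.
The farthest remaining point (-3, -5) is at distance² 8065/242 ≤ 10001/242.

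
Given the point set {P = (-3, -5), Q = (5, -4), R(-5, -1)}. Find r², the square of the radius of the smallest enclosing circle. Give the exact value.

27.25

Side lengths²: PQ² = 65, PR² = 20, QR² = 109.
Since QR² = 109 ≥ 65 + 20 = 85, the angle opposite QR is not acute, so the smallest enclosing circle has QR as diameter.
Centre = midpoint of QR = (0, -2.5), r² = 109/4 = 27.25.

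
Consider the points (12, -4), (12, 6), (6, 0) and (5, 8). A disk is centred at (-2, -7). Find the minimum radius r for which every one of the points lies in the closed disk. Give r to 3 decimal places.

The required radius is the distance from (-2, -7) to the farthest point.
Squared distances: 205, 365, 113, 274.
Maximum is 365, attained at (12, 6).
r = √365 ≈ 19.105.

19.105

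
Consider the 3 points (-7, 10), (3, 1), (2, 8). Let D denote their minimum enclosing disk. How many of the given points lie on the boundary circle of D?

Call the three points A, B, C in the order given.
Side lengths²: AB² = 181, AC² = 85, BC² = 50.
Since AB² = 181 ≥ 85 + 50 = 135, the angle opposite AB is not acute, so the smallest enclosing circle has AB as diameter.
Centre = midpoint of AB = (-2, 5.5), r² = 181/4 = 45.25.
The points at distance exactly r from the centre are (-7, 10), (3, 1) — 2 points.

2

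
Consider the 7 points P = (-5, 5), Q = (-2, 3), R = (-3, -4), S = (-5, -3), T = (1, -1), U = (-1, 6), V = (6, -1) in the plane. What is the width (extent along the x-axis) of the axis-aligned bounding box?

11

max x = 6, min x = -5, so width = 11.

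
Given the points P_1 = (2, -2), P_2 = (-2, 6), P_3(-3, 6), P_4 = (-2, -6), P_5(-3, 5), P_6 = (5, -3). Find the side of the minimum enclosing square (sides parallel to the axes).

The bounding box has width 8 and height 12.
An axis-aligned square enclosing the set must have side ≥ max(width, height).
So the minimum side is max(8, 12) = 12.

12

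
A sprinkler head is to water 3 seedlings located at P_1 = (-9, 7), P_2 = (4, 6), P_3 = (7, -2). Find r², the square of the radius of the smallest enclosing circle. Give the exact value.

Side lengths²: P_1P_2² = 170, P_1P_3² = 337, P_2P_3² = 73.
Since P_1P_3² = 337 ≥ 170 + 73 = 243, the angle opposite P_1P_3 is not acute, so the smallest enclosing circle has P_1P_3 as diameter.
Centre = midpoint of P_1P_3 = (-1, 2.5), r² = 337/4 = 84.25.

84.25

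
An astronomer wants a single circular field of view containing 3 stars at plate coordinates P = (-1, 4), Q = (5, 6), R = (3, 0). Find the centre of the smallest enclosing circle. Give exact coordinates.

Side lengths²: PQ² = 40, PR² = 32, QR² = 40.
Since QR² = 40 < 40 + 32 = 72, the triangle is acute, so the smallest enclosing circle is the circumcircle.
Circumcentre = (2.5, 3.5), r² = 12.5.
Centre = (2.5, 3.5).

(2.5, 3.5)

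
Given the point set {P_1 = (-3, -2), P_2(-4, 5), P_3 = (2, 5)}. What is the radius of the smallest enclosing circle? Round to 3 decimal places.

Side lengths²: P_1P_2² = 50, P_1P_3² = 74, P_2P_3² = 36.
Since P_1P_3² = 74 < 50 + 36 = 86, the triangle is acute, so the smallest enclosing circle is the circumcircle.
Circumcentre = (-1, 13/7), r² = 925/49.
r = √(925/49) ≈ 4.345.

4.345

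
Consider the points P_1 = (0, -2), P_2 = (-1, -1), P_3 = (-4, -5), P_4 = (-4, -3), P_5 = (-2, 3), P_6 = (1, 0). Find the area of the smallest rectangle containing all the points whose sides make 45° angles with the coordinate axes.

35

In coordinates u = x + y, v = x − y the rectangle is axis-aligned; the map (x,y)→(u,v) scales areas by 2.
u-values: -2, -2, -9, -7, 1, 1; range = 1 − (-9) = 10.
v-values: 2, 0, 1, -1, -5, 1; range = 2 − (-5) = 7.
Area = (10 × 7) / 2 = 35.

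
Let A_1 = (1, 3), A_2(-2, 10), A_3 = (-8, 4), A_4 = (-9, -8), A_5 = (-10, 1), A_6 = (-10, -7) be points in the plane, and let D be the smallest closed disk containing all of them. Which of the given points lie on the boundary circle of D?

A_2, A_4

The farthest pair is A_2–A_4 with squared distance 373. The circle on this segment as diameter has centre (-5.5, 1) and r² = 373/4 = 93.25.
Check A_1: distance² to centre = 46.25 ≤ 93.25, so it lies inside.
All remaining points lie in this disk, and no smaller disk contains both endpoints, so this is the minimum enclosing circle.
The points at distance exactly r from the centre are A_2, A_4 — 2 points.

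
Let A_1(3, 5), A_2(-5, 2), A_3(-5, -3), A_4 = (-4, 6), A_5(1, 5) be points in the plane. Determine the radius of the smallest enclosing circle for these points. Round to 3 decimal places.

By Welzl's lemma the MEC is supported by two points (diametrically opposite) or three points (on a circumcircle).
The minimum enclosing circle is determined by three boundary points: A_1, A_3, A_4.
Their circumcentre is (-1.125, 1.125) with r² = 32.03125.
The farthest remaining point A_5 is at distance² 19.53125 ≤ 32.03125.
r = √(32.03125) ≈ 5.660.

5.660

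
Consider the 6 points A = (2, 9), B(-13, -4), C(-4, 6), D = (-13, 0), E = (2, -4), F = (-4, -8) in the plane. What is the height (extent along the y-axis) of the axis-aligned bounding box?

17

max y = 9, min y = -8, so height = 17.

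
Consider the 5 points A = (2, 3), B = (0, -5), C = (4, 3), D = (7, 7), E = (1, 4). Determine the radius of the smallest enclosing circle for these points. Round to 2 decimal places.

6.95

A smallest enclosing disk is always determined by at most three of the input points on its boundary.
The farthest pair is B–D with squared distance 193. The circle on this segment as diameter has centre (3.5, 1) and r² = 193/4 = 48.25.
Check A: distance² to centre = 6.25 ≤ 48.25, so it lies inside.
All remaining points lie in this disk, and no smaller disk contains both endpoints, so this is the minimum enclosing circle.
r = √(48.25) ≈ 6.95.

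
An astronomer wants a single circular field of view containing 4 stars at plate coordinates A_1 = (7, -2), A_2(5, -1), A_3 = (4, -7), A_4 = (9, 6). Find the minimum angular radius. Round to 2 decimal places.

By Welzl's lemma the MEC is supported by two points (diametrically opposite) or three points (on a circumcircle).
The farthest pair is A_3–A_4 with squared distance 194. The circle on this segment as diameter has centre (6.5, -0.5) and r² = 194/4 = 48.5.
Check A_1: distance² to centre = 2.5 ≤ 48.5, so it lies inside.
All remaining points lie in this disk, and no smaller disk contains both endpoints, so this is the minimum enclosing circle.
r = √(48.5) ≈ 6.96.

6.96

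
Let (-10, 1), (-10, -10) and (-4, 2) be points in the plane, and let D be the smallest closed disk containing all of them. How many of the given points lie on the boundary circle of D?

2

Call the three points A, B, C in the order given.
Side lengths²: AB² = 121, AC² = 37, BC² = 180.
Since BC² = 180 ≥ 121 + 37 = 158, the angle opposite BC is not acute, so the smallest enclosing circle has BC as diameter.
Centre = midpoint of BC = (-7, -4), r² = 180/4 = 45.
The points at distance exactly r from the centre are (-10, -10), (-4, 2) — 2 points.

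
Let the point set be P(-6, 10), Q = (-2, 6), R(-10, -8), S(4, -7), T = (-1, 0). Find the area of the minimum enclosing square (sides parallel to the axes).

The bounding box has width 14 and height 18.
An axis-aligned square enclosing the set must have side ≥ max(width, height).
So the minimum side is max(14, 18) = 18.
Area = 18² = 324.

324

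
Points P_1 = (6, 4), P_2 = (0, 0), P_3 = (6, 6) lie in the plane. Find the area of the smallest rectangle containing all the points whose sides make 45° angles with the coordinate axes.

In coordinates u = x + y, v = x − y the rectangle is axis-aligned; the map (x,y)→(u,v) scales areas by 2.
u-values: 10, 0, 12; range = 12 − 0 = 12.
v-values: 2, 0, 0; range = 2 − 0 = 2.
Area = (12 × 2) / 2 = 12.

12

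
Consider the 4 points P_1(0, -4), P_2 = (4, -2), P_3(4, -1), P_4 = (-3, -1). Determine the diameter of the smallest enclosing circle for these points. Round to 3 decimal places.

The farthest pair is P_2–P_4 with squared distance 50. The circle on this segment as diameter has centre (0.5, -1.5) and r² = 50/4 = 12.5.
Check P_1: distance² to centre = 6.5 ≤ 12.5, so it lies inside.
All remaining points lie in this disk, and no smaller disk contains both endpoints, so this is the minimum enclosing circle.
Diameter = 2r = 2√(12.5) ≈ 7.071.

7.071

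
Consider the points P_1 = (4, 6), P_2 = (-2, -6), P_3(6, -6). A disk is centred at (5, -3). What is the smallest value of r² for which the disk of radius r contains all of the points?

82

The required radius is the distance from (5, -3) to the farthest point.
Squared distances: 82, 58, 10.
Maximum is 82, attained at P_1.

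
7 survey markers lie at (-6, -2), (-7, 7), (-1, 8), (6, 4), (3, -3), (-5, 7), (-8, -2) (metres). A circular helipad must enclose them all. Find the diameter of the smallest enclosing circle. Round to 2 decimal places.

The minimum enclosing circle of a finite set is fixed by two of the points (as a diameter) or three (as a circumcircle).
The minimum enclosing circle is determined by three boundary points: (-7, 7), (6, 4), (-8, -2).
Their circumcentre is (-1.35, 109/60) with r² = 105821/1800.
The farthest remaining point (3, -3) is at distance² 75821/1800 ≤ 105821/1800.
Diameter = 2r = 2√(105821/1800) ≈ 15.33.

15.33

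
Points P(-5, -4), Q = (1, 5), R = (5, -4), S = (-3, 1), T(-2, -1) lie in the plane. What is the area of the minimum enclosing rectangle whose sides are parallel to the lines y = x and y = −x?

In coordinates u = x + y, v = x − y the rectangle is axis-aligned; the map (x,y)→(u,v) scales areas by 2.
u-values: -9, 6, 1, -2, -3; range = 6 − (-9) = 15.
v-values: -1, -4, 9, -4, -1; range = 9 − (-4) = 13.
Area = (15 × 13) / 2 = 97.5.

97.5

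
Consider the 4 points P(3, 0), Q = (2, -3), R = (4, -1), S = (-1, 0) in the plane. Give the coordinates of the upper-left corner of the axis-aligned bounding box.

x-range [-1, 4], y-range [-3, 0].
The upper-left corner is (-1, 0).

(-1, 0)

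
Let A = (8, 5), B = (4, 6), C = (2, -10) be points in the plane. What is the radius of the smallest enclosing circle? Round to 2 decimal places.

8.14

Side lengths²: AB² = 17, AC² = 261, BC² = 260.
Since AC² = 261 < 260 + 17 = 277, the triangle is acute, so the smallest enclosing circle is the circumcircle.
Circumcentre = (45/11, -47/22), r² = 32045/484.
r = √(32045/484) ≈ 8.14.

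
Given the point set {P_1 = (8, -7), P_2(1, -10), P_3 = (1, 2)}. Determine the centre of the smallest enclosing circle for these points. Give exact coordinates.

Side lengths²: P_1P_2² = 58, P_1P_3² = 130, P_2P_3² = 144.
Since P_2P_3² = 144 < 130 + 58 = 188, the triangle is acute, so the smallest enclosing circle is the circumcircle.
Circumcentre = (18/7, -4), r² = 1885/49.
Centre = (18/7, -4).

(18/7, -4)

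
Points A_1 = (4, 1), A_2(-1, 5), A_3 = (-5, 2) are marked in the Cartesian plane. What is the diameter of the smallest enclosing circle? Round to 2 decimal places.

9.06

Side lengths²: A_1A_2² = 41, A_1A_3² = 82, A_2A_3² = 25.
Since A_1A_3² = 82 ≥ 41 + 25 = 66, the angle opposite A_1A_3 is not acute, so the smallest enclosing circle has A_1A_3 as diameter.
Centre = midpoint of A_1A_3 = (-0.5, 1.5), r² = 82/4 = 20.5.
Diameter = 2r = 2√(20.5) ≈ 9.06.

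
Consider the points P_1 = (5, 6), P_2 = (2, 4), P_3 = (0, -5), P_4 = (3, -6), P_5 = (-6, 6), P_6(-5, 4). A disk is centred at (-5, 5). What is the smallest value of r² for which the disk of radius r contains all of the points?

The required radius is the distance from (-5, 5) to the farthest point.
Squared distances: 101, 50, 125, 185, 2, 1.
Maximum is 185, attained at P_4.

185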